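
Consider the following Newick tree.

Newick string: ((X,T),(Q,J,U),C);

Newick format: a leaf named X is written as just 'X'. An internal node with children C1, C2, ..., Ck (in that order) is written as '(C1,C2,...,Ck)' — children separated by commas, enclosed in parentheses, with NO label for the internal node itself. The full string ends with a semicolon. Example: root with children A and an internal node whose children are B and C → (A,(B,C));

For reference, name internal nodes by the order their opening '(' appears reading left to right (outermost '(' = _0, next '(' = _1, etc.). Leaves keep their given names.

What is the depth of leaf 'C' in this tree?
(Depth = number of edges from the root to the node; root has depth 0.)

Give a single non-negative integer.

Newick: ((X,T),(Q,J,U),C);
Naming internals by '(' encounter order: outermost '(' = _0, next = _1, ...
Query node: C
Path from root: _0 -> C
Depth of C: 1 (number of edges from root)

Answer: 1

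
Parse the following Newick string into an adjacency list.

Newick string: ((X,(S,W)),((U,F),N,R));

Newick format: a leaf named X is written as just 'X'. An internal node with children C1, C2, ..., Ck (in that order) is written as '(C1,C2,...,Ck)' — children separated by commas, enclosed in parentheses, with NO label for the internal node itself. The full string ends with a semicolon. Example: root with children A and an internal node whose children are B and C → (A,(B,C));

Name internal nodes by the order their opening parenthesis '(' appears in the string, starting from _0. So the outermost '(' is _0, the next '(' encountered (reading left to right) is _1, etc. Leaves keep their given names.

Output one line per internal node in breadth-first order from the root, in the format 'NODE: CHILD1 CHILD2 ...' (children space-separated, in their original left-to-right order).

Input: ((X,(S,W)),((U,F),N,R));
Scanning left-to-right, naming '(' by encounter order:
  pos 0: '(' -> open internal node _0 (depth 1)
  pos 1: '(' -> open internal node _1 (depth 2)
  pos 4: '(' -> open internal node _2 (depth 3)
  pos 8: ')' -> close internal node _2 (now at depth 2)
  pos 9: ')' -> close internal node _1 (now at depth 1)
  pos 11: '(' -> open internal node _3 (depth 2)
  pos 12: '(' -> open internal node _4 (depth 3)
  pos 16: ')' -> close internal node _4 (now at depth 2)
  pos 21: ')' -> close internal node _3 (now at depth 1)
  pos 22: ')' -> close internal node _0 (now at depth 0)
Total internal nodes: 5
BFS adjacency from root:
  _0: _1 _3
  _1: X _2
  _3: _4 N R
  _2: S W
  _4: U F

Answer: _0: _1 _3
_1: X _2
_3: _4 N R
_2: S W
_4: U F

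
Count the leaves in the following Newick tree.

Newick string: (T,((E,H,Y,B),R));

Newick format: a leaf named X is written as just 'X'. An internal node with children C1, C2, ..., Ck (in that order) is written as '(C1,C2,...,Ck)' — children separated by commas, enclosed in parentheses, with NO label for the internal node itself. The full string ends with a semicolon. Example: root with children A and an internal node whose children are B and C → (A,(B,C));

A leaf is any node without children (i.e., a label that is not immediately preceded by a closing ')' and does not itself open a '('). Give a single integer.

Newick: (T,((E,H,Y,B),R));
Scan left-to-right; a leaf is any maximal label run not followed by '(':
  pos 1: leaf 'T' → count = 1
  pos 5: leaf 'E' → count = 2
  pos 7: leaf 'H' → count = 3
  pos 9: leaf 'Y' → count = 4
  pos 11: leaf 'B' → count = 5
  pos 14: leaf 'R' → count = 6
Total leaves: 6

Answer: 6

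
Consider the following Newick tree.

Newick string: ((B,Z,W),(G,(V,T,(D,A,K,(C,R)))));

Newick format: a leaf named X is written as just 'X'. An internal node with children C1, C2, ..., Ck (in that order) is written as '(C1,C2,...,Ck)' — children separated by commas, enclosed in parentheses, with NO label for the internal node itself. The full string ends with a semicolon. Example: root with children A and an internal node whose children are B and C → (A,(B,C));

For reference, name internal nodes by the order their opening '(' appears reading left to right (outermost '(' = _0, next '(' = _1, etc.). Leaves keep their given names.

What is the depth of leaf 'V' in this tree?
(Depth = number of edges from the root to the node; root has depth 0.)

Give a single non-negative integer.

Newick: ((B,Z,W),(G,(V,T,(D,A,K,(C,R)))));
Naming internals by '(' encounter order: outermost '(' = _0, next = _1, ...
Query node: V
Path from root: _0 -> _2 -> _3 -> V
Depth of V: 3 (number of edges from root)

Answer: 3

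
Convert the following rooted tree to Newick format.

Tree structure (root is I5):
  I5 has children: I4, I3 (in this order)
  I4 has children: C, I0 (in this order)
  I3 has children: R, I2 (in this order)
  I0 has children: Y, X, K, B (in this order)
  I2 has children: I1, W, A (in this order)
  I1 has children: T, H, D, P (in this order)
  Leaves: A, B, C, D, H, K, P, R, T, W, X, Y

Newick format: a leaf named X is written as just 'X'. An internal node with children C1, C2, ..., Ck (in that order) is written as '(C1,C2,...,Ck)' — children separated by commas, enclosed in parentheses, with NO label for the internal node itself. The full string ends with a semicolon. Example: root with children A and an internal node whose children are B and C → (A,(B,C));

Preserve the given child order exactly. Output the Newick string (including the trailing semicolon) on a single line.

internal I5 with children ['I4', 'I3']
  internal I4 with children ['C', 'I0']
    leaf 'C' → 'C'
    internal I0 with children ['Y', 'X', 'K', 'B']
      leaf 'Y' → 'Y'
      leaf 'X' → 'X'
      leaf 'K' → 'K'
      leaf 'B' → 'B'
    → '(Y,X,K,B)'
  → '(C,(Y,X,K,B))'
  internal I3 with children ['R', 'I2']
    leaf 'R' → 'R'
    internal I2 with children ['I1', 'W', 'A']
      internal I1 with children ['T', 'H', 'D', 'P']
        leaf 'T' → 'T'
        leaf 'H' → 'H'
        leaf 'D' → 'D'
        leaf 'P' → 'P'
      → '(T,H,D,P)'
      leaf 'W' → 'W'
      leaf 'A' → 'A'
    → '((T,H,D,P),W,A)'
  → '(R,((T,H,D,P),W,A))'
→ '((C,(Y,X,K,B)),(R,((T,H,D,P),W,A)))'
Final: ((C,(Y,X,K,B)),(R,((T,H,D,P),W,A)));

Answer: ((C,(Y,X,K,B)),(R,((T,H,D,P),W,A)));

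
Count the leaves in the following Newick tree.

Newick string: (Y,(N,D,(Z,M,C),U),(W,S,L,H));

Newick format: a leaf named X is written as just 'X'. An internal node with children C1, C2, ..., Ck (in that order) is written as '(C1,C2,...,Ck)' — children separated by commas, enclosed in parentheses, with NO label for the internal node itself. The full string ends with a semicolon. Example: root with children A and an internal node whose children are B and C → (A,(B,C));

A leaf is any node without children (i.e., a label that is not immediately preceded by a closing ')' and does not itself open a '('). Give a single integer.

Newick: (Y,(N,D,(Z,M,C),U),(W,S,L,H));
Scan left-to-right; a leaf is any maximal label run not followed by '(':
  pos 1: leaf 'Y' → count = 1
  pos 4: leaf 'N' → count = 2
  pos 6: leaf 'D' → count = 3
  pos 9: leaf 'Z' → count = 4
  pos 11: leaf 'M' → count = 5
  pos 13: leaf 'C' → count = 6
  pos 16: leaf 'U' → count = 7
  pos 20: leaf 'W' → count = 8
  pos 22: leaf 'S' → count = 9
  pos 24: leaf 'L' → count = 10
  pos 26: leaf 'H' → count = 11
Total leaves: 11

Answer: 11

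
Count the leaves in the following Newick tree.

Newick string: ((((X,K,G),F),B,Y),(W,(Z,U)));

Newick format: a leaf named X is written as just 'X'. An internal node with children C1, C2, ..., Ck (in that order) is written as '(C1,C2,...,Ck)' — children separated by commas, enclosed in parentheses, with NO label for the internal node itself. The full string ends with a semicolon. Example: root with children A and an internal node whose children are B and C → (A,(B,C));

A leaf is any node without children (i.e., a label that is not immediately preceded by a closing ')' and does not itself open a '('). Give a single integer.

Newick: ((((X,K,G),F),B,Y),(W,(Z,U)));
Scan left-to-right; a leaf is any maximal label run not followed by '(':
  pos 4: leaf 'X' → count = 1
  pos 6: leaf 'K' → count = 2
  pos 8: leaf 'G' → count = 3
  pos 11: leaf 'F' → count = 4
  pos 14: leaf 'B' → count = 5
  pos 16: leaf 'Y' → count = 6
  pos 20: leaf 'W' → count = 7
  pos 23: leaf 'Z' → count = 8
  pos 25: leaf 'U' → count = 9
Total leaves: 9

Answer: 9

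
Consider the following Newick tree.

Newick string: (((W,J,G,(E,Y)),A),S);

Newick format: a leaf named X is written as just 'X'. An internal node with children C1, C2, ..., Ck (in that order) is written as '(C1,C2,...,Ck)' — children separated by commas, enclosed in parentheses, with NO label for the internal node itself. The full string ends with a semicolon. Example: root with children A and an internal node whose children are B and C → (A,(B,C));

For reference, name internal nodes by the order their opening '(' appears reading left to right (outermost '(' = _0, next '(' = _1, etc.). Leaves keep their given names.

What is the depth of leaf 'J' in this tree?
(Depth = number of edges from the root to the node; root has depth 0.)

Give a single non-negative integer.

Newick: (((W,J,G,(E,Y)),A),S);
Naming internals by '(' encounter order: outermost '(' = _0, next = _1, ...
Query node: J
Path from root: _0 -> _1 -> _2 -> J
Depth of J: 3 (number of edges from root)

Answer: 3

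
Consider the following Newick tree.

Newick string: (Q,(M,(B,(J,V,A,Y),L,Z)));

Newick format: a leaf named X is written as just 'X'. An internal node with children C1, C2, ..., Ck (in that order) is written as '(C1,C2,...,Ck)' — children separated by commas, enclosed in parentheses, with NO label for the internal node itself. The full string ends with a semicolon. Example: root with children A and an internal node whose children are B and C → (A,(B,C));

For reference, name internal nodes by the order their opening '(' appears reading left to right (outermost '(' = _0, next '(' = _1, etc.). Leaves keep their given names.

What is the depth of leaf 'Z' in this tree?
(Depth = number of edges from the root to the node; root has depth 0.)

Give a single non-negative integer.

Newick: (Q,(M,(B,(J,V,A,Y),L,Z)));
Naming internals by '(' encounter order: outermost '(' = _0, next = _1, ...
Query node: Z
Path from root: _0 -> _1 -> _2 -> Z
Depth of Z: 3 (number of edges from root)

Answer: 3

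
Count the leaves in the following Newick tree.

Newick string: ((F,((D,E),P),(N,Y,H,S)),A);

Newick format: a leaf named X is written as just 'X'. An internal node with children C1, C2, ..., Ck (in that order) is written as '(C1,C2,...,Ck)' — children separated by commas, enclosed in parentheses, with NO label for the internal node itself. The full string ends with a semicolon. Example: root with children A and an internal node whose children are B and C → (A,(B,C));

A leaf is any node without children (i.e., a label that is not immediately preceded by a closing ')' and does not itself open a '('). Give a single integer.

Newick: ((F,((D,E),P),(N,Y,H,S)),A);
Scan left-to-right; a leaf is any maximal label run not followed by '(':
  pos 2: leaf 'F' → count = 1
  pos 6: leaf 'D' → count = 2
  pos 8: leaf 'E' → count = 3
  pos 11: leaf 'P' → count = 4
  pos 15: leaf 'N' → count = 5
  pos 17: leaf 'Y' → count = 6
  pos 19: leaf 'H' → count = 7
  pos 21: leaf 'S' → count = 8
  pos 25: leaf 'A' → count = 9
Total leaves: 9

Answer: 9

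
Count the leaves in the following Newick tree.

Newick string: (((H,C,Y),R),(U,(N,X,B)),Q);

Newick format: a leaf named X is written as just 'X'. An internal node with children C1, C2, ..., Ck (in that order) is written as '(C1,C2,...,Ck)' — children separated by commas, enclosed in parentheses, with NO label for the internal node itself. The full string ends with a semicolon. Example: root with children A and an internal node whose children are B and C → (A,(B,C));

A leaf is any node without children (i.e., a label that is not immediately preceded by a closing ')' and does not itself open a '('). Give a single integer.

Newick: (((H,C,Y),R),(U,(N,X,B)),Q);
Scan left-to-right; a leaf is any maximal label run not followed by '(':
  pos 3: leaf 'H' → count = 1
  pos 5: leaf 'C' → count = 2
  pos 7: leaf 'Y' → count = 3
  pos 10: leaf 'R' → count = 4
  pos 14: leaf 'U' → count = 5
  pos 17: leaf 'N' → count = 6
  pos 19: leaf 'X' → count = 7
  pos 21: leaf 'B' → count = 8
  pos 25: leaf 'Q' → count = 9
Total leaves: 9

Answer: 9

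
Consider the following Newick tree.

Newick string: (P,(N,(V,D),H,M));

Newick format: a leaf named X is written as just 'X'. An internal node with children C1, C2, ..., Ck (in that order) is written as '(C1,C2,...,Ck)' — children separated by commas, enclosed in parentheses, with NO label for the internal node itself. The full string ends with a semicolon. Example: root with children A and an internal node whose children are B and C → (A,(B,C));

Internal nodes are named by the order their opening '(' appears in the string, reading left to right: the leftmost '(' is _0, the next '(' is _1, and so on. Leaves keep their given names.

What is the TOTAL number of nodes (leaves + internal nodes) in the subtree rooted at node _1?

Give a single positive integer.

Answer: 7

Derivation:
Newick: (P,(N,(V,D),H,M));
Locate _1: it is the '(' at position 3 (the 2nd '(' reading left to right).
Query: subtree rooted at _1
_1: subtree_size = 1 + 6
  N: subtree_size = 1 + 0
  _2: subtree_size = 1 + 2
    V: subtree_size = 1 + 0
    D: subtree_size = 1 + 0
  H: subtree_size = 1 + 0
  M: subtree_size = 1 + 0
Total subtree size of _1: 7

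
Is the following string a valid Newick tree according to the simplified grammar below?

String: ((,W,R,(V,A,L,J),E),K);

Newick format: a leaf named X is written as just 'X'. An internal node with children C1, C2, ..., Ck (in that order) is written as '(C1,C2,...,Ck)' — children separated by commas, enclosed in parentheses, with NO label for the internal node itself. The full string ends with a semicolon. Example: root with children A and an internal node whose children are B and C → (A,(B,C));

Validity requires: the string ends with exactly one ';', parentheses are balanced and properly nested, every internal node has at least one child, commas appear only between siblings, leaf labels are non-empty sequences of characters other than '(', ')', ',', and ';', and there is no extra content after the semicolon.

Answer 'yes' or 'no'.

Input: ((,W,R,(V,A,L,J),E),K);
Paren balance: 3 '(' vs 3 ')' OK
Ends with single ';': True
Full parse: FAILS (empty leaf label at pos 2)
Valid: False

Answer: no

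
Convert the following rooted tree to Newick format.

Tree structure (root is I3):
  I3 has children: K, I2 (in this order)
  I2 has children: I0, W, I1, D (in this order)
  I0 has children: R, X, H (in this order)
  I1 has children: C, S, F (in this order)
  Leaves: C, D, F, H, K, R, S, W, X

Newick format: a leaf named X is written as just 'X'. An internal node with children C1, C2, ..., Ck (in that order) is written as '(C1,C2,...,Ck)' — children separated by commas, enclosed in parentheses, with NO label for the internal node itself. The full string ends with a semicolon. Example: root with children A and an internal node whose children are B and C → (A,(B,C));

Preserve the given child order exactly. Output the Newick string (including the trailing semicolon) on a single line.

Answer: (K,((R,X,H),W,(C,S,F),D));

Derivation:
internal I3 with children ['K', 'I2']
  leaf 'K' → 'K'
  internal I2 with children ['I0', 'W', 'I1', 'D']
    internal I0 with children ['R', 'X', 'H']
      leaf 'R' → 'R'
      leaf 'X' → 'X'
      leaf 'H' → 'H'
    → '(R,X,H)'
    leaf 'W' → 'W'
    internal I1 with children ['C', 'S', 'F']
      leaf 'C' → 'C'
      leaf 'S' → 'S'
      leaf 'F' → 'F'
    → '(C,S,F)'
    leaf 'D' → 'D'
  → '((R,X,H),W,(C,S,F),D)'
→ '(K,((R,X,H),W,(C,S,F),D))'
Final: (K,((R,X,H),W,(C,S,F),D));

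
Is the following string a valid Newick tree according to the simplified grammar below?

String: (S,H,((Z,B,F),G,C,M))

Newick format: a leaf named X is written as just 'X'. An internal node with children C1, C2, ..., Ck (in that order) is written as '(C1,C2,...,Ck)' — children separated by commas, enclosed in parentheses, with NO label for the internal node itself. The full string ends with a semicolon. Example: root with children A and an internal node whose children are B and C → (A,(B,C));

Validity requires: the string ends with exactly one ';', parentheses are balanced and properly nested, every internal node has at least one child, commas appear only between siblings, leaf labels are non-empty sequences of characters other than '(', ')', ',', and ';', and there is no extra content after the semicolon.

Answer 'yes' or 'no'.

Input: (S,H,((Z,B,F),G,C,M))
Paren balance: 3 '(' vs 3 ')' OK
Ends with single ';': False
Full parse: FAILS (must end with ;)
Valid: False

Answer: no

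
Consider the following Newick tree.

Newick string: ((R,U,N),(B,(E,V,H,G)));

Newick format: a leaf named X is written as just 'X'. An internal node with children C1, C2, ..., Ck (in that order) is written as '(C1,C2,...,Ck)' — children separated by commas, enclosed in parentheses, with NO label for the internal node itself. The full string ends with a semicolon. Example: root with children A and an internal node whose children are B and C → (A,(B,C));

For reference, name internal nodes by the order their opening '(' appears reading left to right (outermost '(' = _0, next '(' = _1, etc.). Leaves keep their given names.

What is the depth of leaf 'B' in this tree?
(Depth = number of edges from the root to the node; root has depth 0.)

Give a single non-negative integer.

Answer: 2

Derivation:
Newick: ((R,U,N),(B,(E,V,H,G)));
Naming internals by '(' encounter order: outermost '(' = _0, next = _1, ...
Query node: B
Path from root: _0 -> _2 -> B
Depth of B: 2 (number of edges from root)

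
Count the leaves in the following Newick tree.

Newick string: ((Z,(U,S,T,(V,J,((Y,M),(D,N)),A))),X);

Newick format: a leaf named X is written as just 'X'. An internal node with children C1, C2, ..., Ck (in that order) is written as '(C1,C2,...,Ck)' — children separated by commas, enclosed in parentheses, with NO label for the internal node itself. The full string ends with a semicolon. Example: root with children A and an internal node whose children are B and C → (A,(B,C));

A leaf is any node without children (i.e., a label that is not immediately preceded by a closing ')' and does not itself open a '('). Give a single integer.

Newick: ((Z,(U,S,T,(V,J,((Y,M),(D,N)),A))),X);
Scan left-to-right; a leaf is any maximal label run not followed by '(':
  pos 2: leaf 'Z' → count = 1
  pos 5: leaf 'U' → count = 2
  pos 7: leaf 'S' → count = 3
  pos 9: leaf 'T' → count = 4
  pos 12: leaf 'V' → count = 5
  pos 14: leaf 'J' → count = 6
  pos 18: leaf 'Y' → count = 7
  pos 20: leaf 'M' → count = 8
  pos 24: leaf 'D' → count = 9
  pos 26: leaf 'N' → count = 10
  pos 30: leaf 'A' → count = 11
  pos 35: leaf 'X' → count = 12
Total leaves: 12

Answer: 12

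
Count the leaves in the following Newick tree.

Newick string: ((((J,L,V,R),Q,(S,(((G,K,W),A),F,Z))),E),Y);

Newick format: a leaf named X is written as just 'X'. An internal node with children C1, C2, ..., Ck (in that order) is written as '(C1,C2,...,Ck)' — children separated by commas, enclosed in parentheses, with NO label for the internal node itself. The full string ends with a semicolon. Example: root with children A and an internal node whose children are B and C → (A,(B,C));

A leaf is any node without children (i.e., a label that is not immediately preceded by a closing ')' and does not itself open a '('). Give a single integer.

Newick: ((((J,L,V,R),Q,(S,(((G,K,W),A),F,Z))),E),Y);
Scan left-to-right; a leaf is any maximal label run not followed by '(':
  pos 4: leaf 'J' → count = 1
  pos 6: leaf 'L' → count = 2
  pos 8: leaf 'V' → count = 3
  pos 10: leaf 'R' → count = 4
  pos 13: leaf 'Q' → count = 5
  pos 16: leaf 'S' → count = 6
  pos 21: leaf 'G' → count = 7
  pos 23: leaf 'K' → count = 8
  pos 25: leaf 'W' → count = 9
  pos 28: leaf 'A' → count = 10
  pos 31: leaf 'F' → count = 11
  pos 33: leaf 'Z' → count = 12
  pos 38: leaf 'E' → count = 13
  pos 41: leaf 'Y' → count = 14
Total leaves: 14

Answer: 14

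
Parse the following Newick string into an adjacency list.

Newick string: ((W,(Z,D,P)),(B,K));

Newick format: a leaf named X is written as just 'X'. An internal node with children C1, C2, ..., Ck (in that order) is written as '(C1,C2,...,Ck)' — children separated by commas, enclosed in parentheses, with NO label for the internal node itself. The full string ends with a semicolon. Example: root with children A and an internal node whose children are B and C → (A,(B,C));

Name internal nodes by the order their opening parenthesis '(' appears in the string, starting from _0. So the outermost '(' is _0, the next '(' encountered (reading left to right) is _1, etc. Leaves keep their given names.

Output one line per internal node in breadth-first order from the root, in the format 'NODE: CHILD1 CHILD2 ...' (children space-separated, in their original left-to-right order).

Answer: _0: _1 _3
_1: W _2
_3: B K
_2: Z D P

Derivation:
Input: ((W,(Z,D,P)),(B,K));
Scanning left-to-right, naming '(' by encounter order:
  pos 0: '(' -> open internal node _0 (depth 1)
  pos 1: '(' -> open internal node _1 (depth 2)
  pos 4: '(' -> open internal node _2 (depth 3)
  pos 10: ')' -> close internal node _2 (now at depth 2)
  pos 11: ')' -> close internal node _1 (now at depth 1)
  pos 13: '(' -> open internal node _3 (depth 2)
  pos 17: ')' -> close internal node _3 (now at depth 1)
  pos 18: ')' -> close internal node _0 (now at depth 0)
Total internal nodes: 4
BFS adjacency from root:
  _0: _1 _3
  _1: W _2
  _3: B K
  _2: Z D P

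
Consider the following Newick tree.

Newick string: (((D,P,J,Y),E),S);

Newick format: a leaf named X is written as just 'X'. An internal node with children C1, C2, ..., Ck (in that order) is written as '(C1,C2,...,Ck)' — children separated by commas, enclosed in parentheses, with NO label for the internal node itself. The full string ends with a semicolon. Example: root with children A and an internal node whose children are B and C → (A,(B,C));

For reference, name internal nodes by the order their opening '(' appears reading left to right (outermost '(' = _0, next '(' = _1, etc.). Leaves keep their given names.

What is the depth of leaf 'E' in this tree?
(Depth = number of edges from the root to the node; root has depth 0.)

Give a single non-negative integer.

Newick: (((D,P,J,Y),E),S);
Naming internals by '(' encounter order: outermost '(' = _0, next = _1, ...
Query node: E
Path from root: _0 -> _1 -> E
Depth of E: 2 (number of edges from root)

Answer: 2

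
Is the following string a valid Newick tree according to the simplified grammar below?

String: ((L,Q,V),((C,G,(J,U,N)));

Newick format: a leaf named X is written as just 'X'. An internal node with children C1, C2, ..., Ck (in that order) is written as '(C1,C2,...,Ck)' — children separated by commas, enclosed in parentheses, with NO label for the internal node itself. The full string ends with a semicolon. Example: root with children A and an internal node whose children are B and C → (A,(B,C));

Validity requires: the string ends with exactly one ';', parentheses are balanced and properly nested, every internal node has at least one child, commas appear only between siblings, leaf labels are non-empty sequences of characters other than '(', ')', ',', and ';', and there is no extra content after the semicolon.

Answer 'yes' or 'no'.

Answer: no

Derivation:
Input: ((L,Q,V),((C,G,(J,U,N)));
Paren balance: 5 '(' vs 4 ')' MISMATCH
Ends with single ';': True
Full parse: FAILS (expected , or ) at pos 24)
Valid: False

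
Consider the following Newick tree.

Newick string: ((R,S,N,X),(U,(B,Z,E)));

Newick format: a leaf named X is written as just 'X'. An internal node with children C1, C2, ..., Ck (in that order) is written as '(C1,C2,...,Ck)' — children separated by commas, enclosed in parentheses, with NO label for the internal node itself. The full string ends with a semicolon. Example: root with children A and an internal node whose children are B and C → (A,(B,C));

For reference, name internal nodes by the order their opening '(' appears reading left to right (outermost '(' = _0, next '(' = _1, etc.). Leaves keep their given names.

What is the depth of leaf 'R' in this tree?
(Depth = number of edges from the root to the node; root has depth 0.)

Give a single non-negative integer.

Newick: ((R,S,N,X),(U,(B,Z,E)));
Naming internals by '(' encounter order: outermost '(' = _0, next = _1, ...
Query node: R
Path from root: _0 -> _1 -> R
Depth of R: 2 (number of edges from root)

Answer: 2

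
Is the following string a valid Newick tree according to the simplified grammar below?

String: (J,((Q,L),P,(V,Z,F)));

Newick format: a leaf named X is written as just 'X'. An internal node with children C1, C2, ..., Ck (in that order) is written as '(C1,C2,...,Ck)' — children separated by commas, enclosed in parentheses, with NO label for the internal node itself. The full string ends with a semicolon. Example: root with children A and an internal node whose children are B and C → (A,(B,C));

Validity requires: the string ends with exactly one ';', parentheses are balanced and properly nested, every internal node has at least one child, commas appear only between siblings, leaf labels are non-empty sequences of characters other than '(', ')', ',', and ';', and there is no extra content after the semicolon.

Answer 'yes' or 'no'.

Answer: yes

Derivation:
Input: (J,((Q,L),P,(V,Z,F)));
Paren balance: 4 '(' vs 4 ')' OK
Ends with single ';': True
Full parse: OK
Valid: True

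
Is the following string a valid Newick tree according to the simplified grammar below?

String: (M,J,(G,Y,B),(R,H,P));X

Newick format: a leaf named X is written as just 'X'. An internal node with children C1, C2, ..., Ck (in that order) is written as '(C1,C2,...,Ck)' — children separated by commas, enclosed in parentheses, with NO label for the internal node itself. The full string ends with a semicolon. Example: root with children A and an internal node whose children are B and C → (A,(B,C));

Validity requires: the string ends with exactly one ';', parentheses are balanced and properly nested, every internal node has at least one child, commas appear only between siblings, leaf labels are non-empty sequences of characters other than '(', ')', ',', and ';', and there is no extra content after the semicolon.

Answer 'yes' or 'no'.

Input: (M,J,(G,Y,B),(R,H,P));X
Paren balance: 3 '(' vs 3 ')' OK
Ends with single ';': False
Full parse: FAILS (must end with ;)
Valid: False

Answer: no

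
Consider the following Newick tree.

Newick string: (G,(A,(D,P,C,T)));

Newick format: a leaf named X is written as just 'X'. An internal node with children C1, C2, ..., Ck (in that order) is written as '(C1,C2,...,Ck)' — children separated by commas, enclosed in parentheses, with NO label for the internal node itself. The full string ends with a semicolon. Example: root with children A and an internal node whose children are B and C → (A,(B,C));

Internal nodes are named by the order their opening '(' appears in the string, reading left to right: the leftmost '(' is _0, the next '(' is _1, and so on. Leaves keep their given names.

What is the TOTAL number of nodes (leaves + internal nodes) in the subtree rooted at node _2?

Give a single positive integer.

Answer: 5

Derivation:
Newick: (G,(A,(D,P,C,T)));
Locate _2: it is the '(' at position 6 (the 3rd '(' reading left to right).
Query: subtree rooted at _2
_2: subtree_size = 1 + 4
  D: subtree_size = 1 + 0
  P: subtree_size = 1 + 0
  C: subtree_size = 1 + 0
  T: subtree_size = 1 + 0
Total subtree size of _2: 5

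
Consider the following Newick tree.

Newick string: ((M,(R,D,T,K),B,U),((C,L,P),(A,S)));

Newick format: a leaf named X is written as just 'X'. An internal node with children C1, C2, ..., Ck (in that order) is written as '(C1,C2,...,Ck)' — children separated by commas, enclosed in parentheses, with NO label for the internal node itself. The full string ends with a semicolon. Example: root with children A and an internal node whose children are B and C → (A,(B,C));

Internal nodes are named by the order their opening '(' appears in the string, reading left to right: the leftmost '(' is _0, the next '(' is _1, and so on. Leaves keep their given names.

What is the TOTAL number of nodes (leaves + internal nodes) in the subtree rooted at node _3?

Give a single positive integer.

Newick: ((M,(R,D,T,K),B,U),((C,L,P),(A,S)));
Locate _3: it is the '(' at position 19 (the 4th '(' reading left to right).
Query: subtree rooted at _3
_3: subtree_size = 1 + 7
  _4: subtree_size = 1 + 3
    C: subtree_size = 1 + 0
    L: subtree_size = 1 + 0
    P: subtree_size = 1 + 0
  _5: subtree_size = 1 + 2
    A: subtree_size = 1 + 0
    S: subtree_size = 1 + 0
Total subtree size of _3: 8

Answer: 8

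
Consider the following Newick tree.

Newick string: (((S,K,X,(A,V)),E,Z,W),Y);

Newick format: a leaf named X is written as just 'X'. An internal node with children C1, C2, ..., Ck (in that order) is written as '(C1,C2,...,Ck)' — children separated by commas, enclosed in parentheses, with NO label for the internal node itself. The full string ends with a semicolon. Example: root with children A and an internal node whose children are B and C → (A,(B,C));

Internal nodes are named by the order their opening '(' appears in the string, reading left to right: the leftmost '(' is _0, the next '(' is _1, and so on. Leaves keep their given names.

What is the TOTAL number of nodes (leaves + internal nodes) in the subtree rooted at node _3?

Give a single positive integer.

Newick: (((S,K,X,(A,V)),E,Z,W),Y);
Locate _3: it is the '(' at position 9 (the 4th '(' reading left to right).
Query: subtree rooted at _3
_3: subtree_size = 1 + 2
  A: subtree_size = 1 + 0
  V: subtree_size = 1 + 0
Total subtree size of _3: 3

Answer: 3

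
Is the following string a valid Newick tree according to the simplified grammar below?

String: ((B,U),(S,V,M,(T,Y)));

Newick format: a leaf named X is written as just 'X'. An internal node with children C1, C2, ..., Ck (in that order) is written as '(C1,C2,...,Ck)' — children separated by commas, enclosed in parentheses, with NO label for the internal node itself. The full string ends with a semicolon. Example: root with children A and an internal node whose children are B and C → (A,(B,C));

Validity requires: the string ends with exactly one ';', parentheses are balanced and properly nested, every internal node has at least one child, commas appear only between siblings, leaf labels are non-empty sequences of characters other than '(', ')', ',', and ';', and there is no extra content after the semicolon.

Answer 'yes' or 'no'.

Input: ((B,U),(S,V,M,(T,Y)));
Paren balance: 4 '(' vs 4 ')' OK
Ends with single ';': True
Full parse: OK
Valid: True

Answer: yes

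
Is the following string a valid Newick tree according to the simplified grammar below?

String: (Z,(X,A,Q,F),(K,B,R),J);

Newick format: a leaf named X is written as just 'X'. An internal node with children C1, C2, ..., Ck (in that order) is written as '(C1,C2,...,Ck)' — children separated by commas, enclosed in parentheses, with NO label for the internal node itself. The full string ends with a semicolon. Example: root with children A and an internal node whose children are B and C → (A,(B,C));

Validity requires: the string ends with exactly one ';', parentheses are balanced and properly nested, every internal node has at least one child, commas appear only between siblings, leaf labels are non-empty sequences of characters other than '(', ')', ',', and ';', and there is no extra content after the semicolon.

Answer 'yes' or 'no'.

Answer: yes

Derivation:
Input: (Z,(X,A,Q,F),(K,B,R),J);
Paren balance: 3 '(' vs 3 ')' OK
Ends with single ';': True
Full parse: OK
Valid: True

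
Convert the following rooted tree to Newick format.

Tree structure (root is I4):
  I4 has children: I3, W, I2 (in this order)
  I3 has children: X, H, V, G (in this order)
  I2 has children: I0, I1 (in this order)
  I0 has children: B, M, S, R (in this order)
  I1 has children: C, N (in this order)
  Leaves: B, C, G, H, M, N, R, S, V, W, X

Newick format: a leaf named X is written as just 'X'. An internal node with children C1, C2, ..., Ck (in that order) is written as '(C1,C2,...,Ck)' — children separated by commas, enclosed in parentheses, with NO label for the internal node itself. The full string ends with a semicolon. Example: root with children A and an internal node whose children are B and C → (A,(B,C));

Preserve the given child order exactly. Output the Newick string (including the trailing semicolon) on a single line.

Answer: ((X,H,V,G),W,((B,M,S,R),(C,N)));

Derivation:
internal I4 with children ['I3', 'W', 'I2']
  internal I3 with children ['X', 'H', 'V', 'G']
    leaf 'X' → 'X'
    leaf 'H' → 'H'
    leaf 'V' → 'V'
    leaf 'G' → 'G'
  → '(X,H,V,G)'
  leaf 'W' → 'W'
  internal I2 with children ['I0', 'I1']
    internal I0 with children ['B', 'M', 'S', 'R']
      leaf 'B' → 'B'
      leaf 'M' → 'M'
      leaf 'S' → 'S'
      leaf 'R' → 'R'
    → '(B,M,S,R)'
    internal I1 with children ['C', 'N']
      leaf 'C' → 'C'
      leaf 'N' → 'N'
    → '(C,N)'
  → '((B,M,S,R),(C,N))'
→ '((X,H,V,G),W,((B,M,S,R),(C,N)))'
Final: ((X,H,V,G),W,((B,M,S,R),(C,N)));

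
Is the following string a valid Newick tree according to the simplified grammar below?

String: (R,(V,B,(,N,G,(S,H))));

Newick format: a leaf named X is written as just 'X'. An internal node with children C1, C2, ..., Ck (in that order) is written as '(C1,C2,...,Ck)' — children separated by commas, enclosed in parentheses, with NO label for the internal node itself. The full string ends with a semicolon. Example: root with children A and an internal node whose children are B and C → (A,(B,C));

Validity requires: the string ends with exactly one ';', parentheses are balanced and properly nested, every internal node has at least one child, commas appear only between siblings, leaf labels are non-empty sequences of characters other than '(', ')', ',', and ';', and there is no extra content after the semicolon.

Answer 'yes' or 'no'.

Answer: no

Derivation:
Input: (R,(V,B,(,N,G,(S,H))));
Paren balance: 4 '(' vs 4 ')' OK
Ends with single ';': True
Full parse: FAILS (empty leaf label at pos 9)
Valid: False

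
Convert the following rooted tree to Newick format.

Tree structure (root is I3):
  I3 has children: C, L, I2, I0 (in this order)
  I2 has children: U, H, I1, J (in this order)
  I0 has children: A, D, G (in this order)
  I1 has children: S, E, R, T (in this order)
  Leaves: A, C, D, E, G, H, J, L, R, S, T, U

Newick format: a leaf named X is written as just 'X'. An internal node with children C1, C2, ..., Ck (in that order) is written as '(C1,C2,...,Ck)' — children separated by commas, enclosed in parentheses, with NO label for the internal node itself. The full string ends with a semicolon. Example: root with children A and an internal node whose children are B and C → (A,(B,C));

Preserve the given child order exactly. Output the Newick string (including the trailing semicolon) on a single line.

Answer: (C,L,(U,H,(S,E,R,T),J),(A,D,G));

Derivation:
internal I3 with children ['C', 'L', 'I2', 'I0']
  leaf 'C' → 'C'
  leaf 'L' → 'L'
  internal I2 with children ['U', 'H', 'I1', 'J']
    leaf 'U' → 'U'
    leaf 'H' → 'H'
    internal I1 with children ['S', 'E', 'R', 'T']
      leaf 'S' → 'S'
      leaf 'E' → 'E'
      leaf 'R' → 'R'
      leaf 'T' → 'T'
    → '(S,E,R,T)'
    leaf 'J' → 'J'
  → '(U,H,(S,E,R,T),J)'
  internal I0 with children ['A', 'D', 'G']
    leaf 'A' → 'A'
    leaf 'D' → 'D'
    leaf 'G' → 'G'
  → '(A,D,G)'
→ '(C,L,(U,H,(S,E,R,T),J),(A,D,G))'
Final: (C,L,(U,H,(S,E,R,T),J),(A,D,G));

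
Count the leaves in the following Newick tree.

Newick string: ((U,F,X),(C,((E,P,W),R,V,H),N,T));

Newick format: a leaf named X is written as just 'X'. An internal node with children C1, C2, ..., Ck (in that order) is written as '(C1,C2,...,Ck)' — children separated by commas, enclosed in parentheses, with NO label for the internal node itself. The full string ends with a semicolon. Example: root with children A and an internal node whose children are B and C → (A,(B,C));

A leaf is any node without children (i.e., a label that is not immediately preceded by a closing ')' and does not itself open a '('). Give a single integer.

Answer: 12

Derivation:
Newick: ((U,F,X),(C,((E,P,W),R,V,H),N,T));
Scan left-to-right; a leaf is any maximal label run not followed by '(':
  pos 2: leaf 'U' → count = 1
  pos 4: leaf 'F' → count = 2
  pos 6: leaf 'X' → count = 3
  pos 10: leaf 'C' → count = 4
  pos 14: leaf 'E' → count = 5
  pos 16: leaf 'P' → count = 6
  pos 18: leaf 'W' → count = 7
  pos 21: leaf 'R' → count = 8
  pos 23: leaf 'V' → count = 9
  pos 25: leaf 'H' → count = 10
  pos 28: leaf 'N' → count = 11
  pos 30: leaf 'T' → count = 12
Total leaves: 12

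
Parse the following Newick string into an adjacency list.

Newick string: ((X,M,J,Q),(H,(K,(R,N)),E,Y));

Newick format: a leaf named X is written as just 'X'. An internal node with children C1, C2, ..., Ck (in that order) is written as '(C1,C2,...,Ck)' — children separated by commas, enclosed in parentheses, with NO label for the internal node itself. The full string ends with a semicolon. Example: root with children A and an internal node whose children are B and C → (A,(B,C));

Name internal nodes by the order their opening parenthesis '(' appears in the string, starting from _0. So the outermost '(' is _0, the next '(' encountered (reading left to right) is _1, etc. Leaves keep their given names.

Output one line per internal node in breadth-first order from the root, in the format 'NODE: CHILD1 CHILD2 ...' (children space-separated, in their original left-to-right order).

Answer: _0: _1 _2
_1: X M J Q
_2: H _3 E Y
_3: K _4
_4: R N

Derivation:
Input: ((X,M,J,Q),(H,(K,(R,N)),E,Y));
Scanning left-to-right, naming '(' by encounter order:
  pos 0: '(' -> open internal node _0 (depth 1)
  pos 1: '(' -> open internal node _1 (depth 2)
  pos 9: ')' -> close internal node _1 (now at depth 1)
  pos 11: '(' -> open internal node _2 (depth 2)
  pos 14: '(' -> open internal node _3 (depth 3)
  pos 17: '(' -> open internal node _4 (depth 4)
  pos 21: ')' -> close internal node _4 (now at depth 3)
  pos 22: ')' -> close internal node _3 (now at depth 2)
  pos 27: ')' -> close internal node _2 (now at depth 1)
  pos 28: ')' -> close internal node _0 (now at depth 0)
Total internal nodes: 5
BFS adjacency from root:
  _0: _1 _2
  _1: X M J Q
  _2: H _3 E Y
  _3: K _4
  _4: R N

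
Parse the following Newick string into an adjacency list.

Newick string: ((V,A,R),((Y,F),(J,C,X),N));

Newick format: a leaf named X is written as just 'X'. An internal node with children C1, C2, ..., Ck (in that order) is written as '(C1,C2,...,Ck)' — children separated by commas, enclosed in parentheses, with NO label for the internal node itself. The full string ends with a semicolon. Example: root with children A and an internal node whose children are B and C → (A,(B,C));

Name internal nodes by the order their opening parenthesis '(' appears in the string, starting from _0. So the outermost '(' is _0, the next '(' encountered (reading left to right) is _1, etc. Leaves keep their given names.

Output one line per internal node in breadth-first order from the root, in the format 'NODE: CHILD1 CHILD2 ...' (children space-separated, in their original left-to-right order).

Input: ((V,A,R),((Y,F),(J,C,X),N));
Scanning left-to-right, naming '(' by encounter order:
  pos 0: '(' -> open internal node _0 (depth 1)
  pos 1: '(' -> open internal node _1 (depth 2)
  pos 7: ')' -> close internal node _1 (now at depth 1)
  pos 9: '(' -> open internal node _2 (depth 2)
  pos 10: '(' -> open internal node _3 (depth 3)
  pos 14: ')' -> close internal node _3 (now at depth 2)
  pos 16: '(' -> open internal node _4 (depth 3)
  pos 22: ')' -> close internal node _4 (now at depth 2)
  pos 25: ')' -> close internal node _2 (now at depth 1)
  pos 26: ')' -> close internal node _0 (now at depth 0)
Total internal nodes: 5
BFS adjacency from root:
  _0: _1 _2
  _1: V A R
  _2: _3 _4 N
  _3: Y F
  _4: J C X

Answer: _0: _1 _2
_1: V A R
_2: _3 _4 N
_3: Y F
_4: J C X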